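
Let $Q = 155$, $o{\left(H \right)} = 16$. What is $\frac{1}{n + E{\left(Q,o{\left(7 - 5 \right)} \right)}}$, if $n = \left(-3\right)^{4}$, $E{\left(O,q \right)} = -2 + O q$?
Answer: $\frac{1}{2559} \approx 0.00039078$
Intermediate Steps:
$n = 81$
$\frac{1}{n + E{\left(Q,o{\left(7 - 5 \right)} \right)}} = \frac{1}{81 + \left(-2 + 155 \cdot 16\right)} = \frac{1}{81 + \left(-2 + 2480\right)} = \frac{1}{81 + 2478} = \frac{1}{2559}$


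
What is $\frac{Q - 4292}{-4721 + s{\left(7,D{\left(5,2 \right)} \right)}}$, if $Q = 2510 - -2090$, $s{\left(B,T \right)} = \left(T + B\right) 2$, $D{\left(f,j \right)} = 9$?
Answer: $- \frac{308}{4689} \approx -0.065686$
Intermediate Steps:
$s{\left(B,T \right)} = 2 B + 2 T$ ($s{\left(B,T \right)} = \left(B + T\right) 2 = 2 B + 2 T$)
$Q = 4600$ ($Q = 2510 + 2090 = 4600$)
$\frac{Q - 4292}{-4721 + s{\left(7,D{\left(5,2 \right)} \right)}} = \frac{4600 - 4292}{-4721 + \left(2 \cdot 7 + 2 \cdot 9\right)} = \frac{308}{-4721 + \left(14 + 18\right)} = \frac{308}{-4721 + 32} = \frac{308}{-4689} = 308 \left(- \frac{1}{4689}\right) = - \frac{308}{4689}$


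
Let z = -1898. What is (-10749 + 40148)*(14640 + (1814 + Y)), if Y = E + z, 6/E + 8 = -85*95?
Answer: 3458972918658/8083 ≈ 4.2793e+8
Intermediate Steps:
E = -6/8083 (E = 6/(-8 - 85*95) = 6/(-8 - 8075) = 6/(-8083) = 6*(-1/8083) = -6/8083 ≈ -0.00074230)
Y = -15341540/8083 (Y = -6/8083 - 1898 = -15341540/8083 ≈ -1898.0)
(-10749 + 40148)*(14640 + (1814 + Y)) = (-10749 + 40148)*(14640 + (1814 - 15341540/8083)) = 29399*(14640 - 678978/8083) = 29399*(117656142/8083) = 3458972918658/8083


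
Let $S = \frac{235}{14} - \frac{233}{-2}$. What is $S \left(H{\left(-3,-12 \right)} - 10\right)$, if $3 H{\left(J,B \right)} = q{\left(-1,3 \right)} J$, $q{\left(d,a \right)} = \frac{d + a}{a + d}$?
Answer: $- \frac{10263}{7} \approx -1466.1$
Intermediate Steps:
$q{\left(d,a \right)} = 1$ ($q{\left(d,a \right)} = \frac{a + d}{a + d} = 1$)
$S = \frac{933}{7}$ ($S = 235 \cdot \frac{1}{14} - - \frac{233}{2} = \frac{235}{14} + \frac{233}{2} = \frac{933}{7} \approx 133.29$)
$H{\left(J,B \right)} = \frac{J}{3}$ ($H{\left(J,B \right)} = \frac{1 J}{3} = \frac{J}{3}$)
$S \left(H{\left(-3,-12 \right)} - 10\right) = \frac{933 \left(\frac{1}{3} \left(-3\right) - 10\right)}{7} = \frac{933 \left(-1 + \left(-10 + 0\right)\right)}{7} = \frac{933 \left(-1 - 10\right)}{7} = \frac{933}{7} \left(-11\right) = - \frac{10263}{7}$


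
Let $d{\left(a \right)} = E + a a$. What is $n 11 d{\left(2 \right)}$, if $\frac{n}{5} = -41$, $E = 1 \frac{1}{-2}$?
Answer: $- \frac{15785}{2} \approx -7892.5$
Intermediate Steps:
$E = - \frac{1}{2}$ ($E = 1 \left(- \frac{1}{2}\right) = - \frac{1}{2} \approx -0.5$)
$n = -205$ ($n = 5 \left(-41\right) = -205$)
$d{\left(a \right)} = - \frac{1}{2} + a^{2}$ ($d{\left(a \right)} = - \frac{1}{2} + a a = - \frac{1}{2} + a^{2}$)
$n 11 d{\left(2 \right)} = \left(-205\right) 11 \left(- \frac{1}{2} + 2^{2}\right) = - 2255 \left(- \frac{1}{2} + 4\right) = \left(-2255\right) \frac{7}{2} = - \frac{15785}{2}$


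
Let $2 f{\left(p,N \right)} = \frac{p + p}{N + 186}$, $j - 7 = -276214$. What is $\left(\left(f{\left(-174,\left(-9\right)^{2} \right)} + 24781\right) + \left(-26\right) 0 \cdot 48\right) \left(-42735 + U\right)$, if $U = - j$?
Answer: $\frac{514911055872}{89} \approx 5.7855 \cdot 10^{9}$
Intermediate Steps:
$j = -276207$ ($j = 7 - 276214 = -276207$)
$U = 276207$ ($U = \left(-1\right) \left(-276207\right) = 276207$)
$f{\left(p,N \right)} = \frac{p}{186 + N}$ ($f{\left(p,N \right)} = \frac{\left(p + p\right) \frac{1}{N + 186}}{2} = \frac{2 p \frac{1}{186 + N}}{2} = \frac{p}{186 + N}$)
$\left(\left(f{\left(-174,\left(-9\right)^{2} \right)} + 24781\right) + \left(-26\right) 0 \cdot 48\right) \left(-42735 + U\right) = \left(\left(- \frac{174}{186 + \left(-9\right)^{2}} + 24781\right) + \left(-26\right) 0 \cdot 48\right) \left(-42735 + 276207\right) = \left(\left(- \frac{174}{186 + 81} + 24781\right) + 0 \cdot 48\right) 233472 = \left(\left(- \frac{174}{267} + 24781\right) + 0\right) 233472 = \left(\left(\left(-174\right) \frac{1}{267} + 24781\right) + 0\right) 233472 = \left(\left(- \frac{58}{89} + 24781\right) + 0\right) 233472 = \left(\frac{2205451}{89} + 0\right) 233472 = \frac{2205451}{89} \cdot 233472 = \frac{514911055872}{89}$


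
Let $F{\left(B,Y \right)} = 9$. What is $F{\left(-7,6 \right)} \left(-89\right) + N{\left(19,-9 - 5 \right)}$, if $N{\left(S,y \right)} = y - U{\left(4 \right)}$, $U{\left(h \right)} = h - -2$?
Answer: $-821$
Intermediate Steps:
$U{\left(h \right)} = 2 + h$ ($U{\left(h \right)} = h + 2 = 2 + h$)
$N{\left(S,y \right)} = -6 + y$ ($N{\left(S,y \right)} = y - \left(2 + 4\right) = y - 6 = -6 + y$)
$F{\left(-7,6 \right)} \left(-89\right) + N{\left(19,-9 - 5 \right)} = 9 \left(-89\right) - 20 = -801 - 20 = -821$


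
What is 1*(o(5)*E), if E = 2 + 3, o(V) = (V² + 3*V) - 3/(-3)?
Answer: 205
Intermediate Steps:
o(V) = 1 + V² + 3*V (o(V) = (V² + 3*V) - 3*(-⅓) = (V² + 3*V) + 1 = 1 + V² + 3*V)
E = 5
1*(o(5)*E) = 1*((1 + 5² + 3*5)*5) = 1*((1 + 25 + 15)*5) = 1*(41*5) = 1*205 = 205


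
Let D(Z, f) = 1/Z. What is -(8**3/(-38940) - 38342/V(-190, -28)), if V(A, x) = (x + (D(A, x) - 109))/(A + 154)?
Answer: 851032474256/84470595 ≈ 10075.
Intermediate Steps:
V(A, x) = (-109 + x + 1/A)/(154 + A) (V(A, x) = (x + (1/A - 109))/(A + 154) = (x + (-109 + 1/A))/(154 + A) = (-109 + x + 1/A)/(154 + A))
-(8**3/(-38940) - 38342/V(-190, -28)) = -(8**3/(-38940) - 38342*(-190*(154 - 190)/(1 - 190*(-109 - 28)))) = -(512*(-1/38940) - 38342*6840/(1 - 190*(-137))) = -(-128/9735 - 38342*6840/(1 + 26030)) = -(-128/9735 - 38342/((-1/190*(-1/36)*26031))) = -(-128/9735 - 38342/8677/2280) = -(-128/9735 - 38342*2280/8677) = -(-128/9735 - 87419760/8677) = -1*(-851032474256/84470595) = 851032474256/84470595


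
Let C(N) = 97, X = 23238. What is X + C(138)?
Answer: 23335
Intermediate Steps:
X + C(138) = 23238 + 97 = 23335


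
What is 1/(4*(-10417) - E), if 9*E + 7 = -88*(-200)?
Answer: -9/392605 ≈ -2.2924e-5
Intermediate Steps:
E = 17593/9 (E = -7/9 + (-88*(-200))/9 = -7/9 + (1/9)*17600 = -7/9 + 17600/9 = 17593/9 ≈ 1954.8)
1/(4*(-10417) - E) = 1/(4*(-10417) - 1*17593/9) = 1/(-41668 - 17593/9) = 1/(-392605/9) = -9/392605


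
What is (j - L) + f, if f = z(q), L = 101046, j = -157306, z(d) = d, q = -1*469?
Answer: -258821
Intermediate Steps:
q = -469
f = -469
(j - L) + f = (-157306 - 1*101046) - 469 = (-157306 - 101046) - 469 = -258352 - 469 = -258821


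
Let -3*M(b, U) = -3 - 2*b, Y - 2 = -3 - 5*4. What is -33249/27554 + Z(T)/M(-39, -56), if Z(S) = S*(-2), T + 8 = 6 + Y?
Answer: -2098709/688850 ≈ -3.0467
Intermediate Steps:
Y = -21 (Y = 2 + (-3 - 5*4) = 2 + (-3 - 20) = 2 - 23 = -21)
M(b, U) = 1 + 2*b/3 (M(b, U) = -(-3 - 2*b)/3 = 1 + 2*b/3)
T = -23 (T = -8 + (6 - 21) = -8 - 15 = -23)
Z(S) = -2*S
-33249/27554 + Z(T)/M(-39, -56) = -33249/27554 + (-2*(-23))/(1 + (2/3)*(-39)) = -33249*1/27554 + 46/(1 - 26) = -33249/27554 + 46/(-25) = -33249/27554 + 46*(-1/25) = -33249/27554 - 46/25 = -2098709/688850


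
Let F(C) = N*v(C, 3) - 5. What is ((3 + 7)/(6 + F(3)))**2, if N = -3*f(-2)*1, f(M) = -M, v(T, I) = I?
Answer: 100/289 ≈ 0.34602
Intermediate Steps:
N = -6 (N = -(-3)*(-2)*1 = -3*2*1 = -6*1 = -6)
F(C) = -23 (F(C) = -6*3 - 5 = -18 - 5 = -23)
((3 + 7)/(6 + F(3)))**2 = ((3 + 7)/(6 - 23))**2 = (10/(-17))**2 = (10*(-1/17))**2 = (-10/17)**2 = 100/289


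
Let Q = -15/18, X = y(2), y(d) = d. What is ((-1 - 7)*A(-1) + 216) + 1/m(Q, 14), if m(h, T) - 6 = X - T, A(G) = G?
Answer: 1343/6 ≈ 223.83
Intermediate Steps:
X = 2
Q = -⅚ (Q = -15*1/18 = -⅚ ≈ -0.83333)
m(h, T) = 8 - T (m(h, T) = 6 + (2 - T) = 8 - T)
((-1 - 7)*A(-1) + 216) + 1/m(Q, 14) = ((-1 - 7)*(-1) + 216) + 1/(8 - 1*14) = (-8*(-1) + 216) + 1/(8 - 14) = (8 + 216) + 1/(-6) = 224 - ⅙ = 1343/6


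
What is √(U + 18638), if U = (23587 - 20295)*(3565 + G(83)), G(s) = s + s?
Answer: √12301090 ≈ 3507.3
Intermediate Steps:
G(s) = 2*s
U = 12282452 (U = (23587 - 20295)*(3565 + 2*83) = 3292*(3565 + 166) = 3292*3731 = 12282452)
√(U + 18638) = √(12282452 + 18638) = √12301090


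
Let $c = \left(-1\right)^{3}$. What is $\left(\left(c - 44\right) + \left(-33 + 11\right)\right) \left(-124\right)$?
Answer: $8308$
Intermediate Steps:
$c = -1$
$\left(\left(c - 44\right) + \left(-33 + 11\right)\right) \left(-124\right) = \left(\left(-1 - 44\right) + \left(-33 + 11\right)\right) \left(-124\right) = \left(-45 - 22\right) \left(-124\right) = \left(-67\right) \left(-124\right) = 8308$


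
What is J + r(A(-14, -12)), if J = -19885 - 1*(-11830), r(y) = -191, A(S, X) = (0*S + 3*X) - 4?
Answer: -8246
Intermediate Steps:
A(S, X) = -4 + 3*X (A(S, X) = (0 + 3*X) - 4 = 3*X - 4 = -4 + 3*X)
J = -8055 (J = -19885 + 11830 = -8055)
J + r(A(-14, -12)) = -8055 - 191 = -8246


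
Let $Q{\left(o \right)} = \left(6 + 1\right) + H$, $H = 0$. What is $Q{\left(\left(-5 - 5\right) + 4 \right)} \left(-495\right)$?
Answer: $-3465$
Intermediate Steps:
$Q{\left(o \right)} = 7$ ($Q{\left(o \right)} = \left(6 + 1\right) + 0 = 7 + 0 = 7$)
$Q{\left(\left(-5 - 5\right) + 4 \right)} \left(-495\right) = 7 \left(-495\right) = -3465$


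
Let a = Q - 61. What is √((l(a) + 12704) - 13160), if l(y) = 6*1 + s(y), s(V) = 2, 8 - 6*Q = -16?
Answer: 8*I*√7 ≈ 21.166*I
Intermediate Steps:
Q = 4 (Q = 4/3 - ⅙*(-16) = 4/3 + 8/3 = 4)
a = -57 (a = 4 - 61 = -57)
l(y) = 8 (l(y) = 6*1 + 2 = 6 + 2 = 8)
√((l(a) + 12704) - 13160) = √((8 + 12704) - 13160) = √(12712 - 13160) = √(-448) = 8*I*√7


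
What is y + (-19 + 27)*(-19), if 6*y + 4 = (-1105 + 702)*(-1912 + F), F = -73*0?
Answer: 128270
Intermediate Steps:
F = 0
y = 128422 (y = -⅔ + ((-1105 + 702)*(-1912 + 0))/6 = -⅔ + (-403*(-1912))/6 = -⅔ + (⅙)*770536 = -⅔ + 385268/3 = 128422)
y + (-19 + 27)*(-19) = 128422 + (-19 + 27)*(-19) = 128422 + 8*(-19) = 128422 - 152 = 128270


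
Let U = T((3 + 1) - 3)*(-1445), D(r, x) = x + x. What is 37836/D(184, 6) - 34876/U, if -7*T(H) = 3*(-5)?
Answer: 68585407/21675 ≈ 3164.3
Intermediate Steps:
D(r, x) = 2*x
T(H) = 15/7 (T(H) = -3*(-5)/7 = -⅐*(-15) = 15/7)
U = -21675/7 (U = (15/7)*(-1445) = -21675/7 ≈ -3096.4)
37836/D(184, 6) - 34876/U = 37836/((2*6)) - 34876/(-21675/7) = 37836/12 - 34876*(-7/21675) = 37836*(1/12) + 244132/21675 = 3153 + 244132/21675 = 68585407/21675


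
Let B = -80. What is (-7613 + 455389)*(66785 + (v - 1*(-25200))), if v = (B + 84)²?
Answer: 41195839776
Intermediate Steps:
v = 16 (v = (-80 + 84)² = 4² = 16)
(-7613 + 455389)*(66785 + (v - 1*(-25200))) = (-7613 + 455389)*(66785 + (16 - 1*(-25200))) = 447776*(66785 + (16 + 25200)) = 447776*(66785 + 25216) = 447776*92001 = 41195839776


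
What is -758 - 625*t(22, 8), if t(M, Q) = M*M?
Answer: -303258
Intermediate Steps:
t(M, Q) = M²
-758 - 625*t(22, 8) = -758 - 625*22² = -758 - 625*484 = -758 - 302500 = -303258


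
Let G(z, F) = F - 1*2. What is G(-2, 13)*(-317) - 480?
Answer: -3967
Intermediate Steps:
G(z, F) = -2 + F (G(z, F) = F - 2 = -2 + F)
G(-2, 13)*(-317) - 480 = (-2 + 13)*(-317) - 480 = 11*(-317) - 480 = -3487 - 480 = -3967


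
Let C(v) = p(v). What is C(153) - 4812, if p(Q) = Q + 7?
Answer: -4652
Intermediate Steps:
p(Q) = 7 + Q
C(v) = 7 + v
C(153) - 4812 = (7 + 153) - 4812 = 160 - 4812 = -4652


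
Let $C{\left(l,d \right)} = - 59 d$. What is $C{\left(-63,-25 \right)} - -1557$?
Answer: $3032$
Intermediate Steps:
$C{\left(-63,-25 \right)} - -1557 = \left(-59\right) \left(-25\right) - -1557 = 1475 + 1557 = 3032$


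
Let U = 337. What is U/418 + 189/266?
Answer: 317/209 ≈ 1.5167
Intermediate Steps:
U/418 + 189/266 = 337/418 + 189/266 = 337*(1/418) + 189*(1/266) = 337/418 + 27/38 = 317/209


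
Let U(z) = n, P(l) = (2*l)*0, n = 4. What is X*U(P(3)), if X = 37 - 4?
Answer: 132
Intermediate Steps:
P(l) = 0
U(z) = 4
X = 33
X*U(P(3)) = 33*4 = 132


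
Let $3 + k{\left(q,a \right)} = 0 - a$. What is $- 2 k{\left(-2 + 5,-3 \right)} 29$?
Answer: $0$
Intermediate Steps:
$k{\left(q,a \right)} = -3 - a$ ($k{\left(q,a \right)} = -3 + \left(0 - a\right) = -3 - a$)
$- 2 k{\left(-2 + 5,-3 \right)} 29 = - 2 \left(-3 - -3\right) 29 = - 2 \left(-3 + 3\right) 29 = \left(-2\right) 0 \cdot 29 = 0 \cdot 29 = 0$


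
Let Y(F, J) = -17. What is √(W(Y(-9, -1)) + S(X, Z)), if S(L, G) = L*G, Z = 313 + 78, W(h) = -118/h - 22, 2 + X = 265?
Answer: √29714385/17 ≈ 320.65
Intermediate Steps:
X = 263 (X = -2 + 265 = 263)
W(h) = -22 - 118/h
Z = 391
S(L, G) = G*L
√(W(Y(-9, -1)) + S(X, Z)) = √((-22 - 118/(-17)) + 391*263) = √((-22 - 118*(-1/17)) + 102833) = √((-22 + 118/17) + 102833) = √(-256/17 + 102833) = √(1747905/17) = √29714385/17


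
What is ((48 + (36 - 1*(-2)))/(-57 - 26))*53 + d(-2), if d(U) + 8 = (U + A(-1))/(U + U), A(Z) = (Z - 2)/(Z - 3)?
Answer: -83137/1328 ≈ -62.603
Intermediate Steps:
A(Z) = (-2 + Z)/(-3 + Z)
d(U) = -8 + (¾ + U)/(2*U) (d(U) = -8 + (U + (-2 - 1)/(-3 - 1))/(U + U) = -8 + (U - 3/(-4))/((2*U)) = -8 + (U - ¼*(-3))*(1/(2*U)) = -8 + (U + ¾)*(1/(2*U)) = -8 + (¾ + U)*(1/(2*U)) = -8 + (¾ + U)/(2*U))
((48 + (36 - 1*(-2)))/(-57 - 26))*53 + d(-2) = ((48 + (36 - 1*(-2)))/(-57 - 26))*53 + (3/8)*(1 - 20*(-2))/(-2) = ((48 + (36 + 2))/(-83))*53 + (3/8)*(-½)*(1 + 40) = ((48 + 38)*(-1/83))*53 + (3/8)*(-½)*41 = (86*(-1/83))*53 - 123/16 = -86/83*53 - 123/16 = -4558/83 - 123/16 = -83137/1328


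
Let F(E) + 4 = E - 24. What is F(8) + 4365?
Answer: 4345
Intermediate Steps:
F(E) = -28 + E (F(E) = -4 + (E - 24) = -4 + (-24 + E) = -28 + E)
F(8) + 4365 = (-28 + 8) + 4365 = -20 + 4365 = 4345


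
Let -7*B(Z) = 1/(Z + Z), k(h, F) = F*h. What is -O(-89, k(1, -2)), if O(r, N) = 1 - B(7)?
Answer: -99/98 ≈ -1.0102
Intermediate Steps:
B(Z) = -1/(14*Z) (B(Z) = -1/(7*(Z + Z)) = -1/(2*Z)/7 = -1/(14*Z))
O(r, N) = 99/98 (O(r, N) = 1 - (-1)/(14*7) = 1 - 1*(-1/98) = 1 + 1/98 = 99/98)
-O(-89, k(1, -2)) = -1*99/98 = -99/98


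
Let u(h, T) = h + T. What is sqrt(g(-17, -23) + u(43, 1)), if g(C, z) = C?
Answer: 3*sqrt(3) ≈ 5.1962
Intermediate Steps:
u(h, T) = T + h
sqrt(g(-17, -23) + u(43, 1)) = sqrt(-17 + (1 + 43)) = sqrt(-17 + 44) = sqrt(27) = 3*sqrt(3)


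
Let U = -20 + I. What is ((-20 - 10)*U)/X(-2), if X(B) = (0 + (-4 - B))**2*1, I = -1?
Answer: 315/2 ≈ 157.50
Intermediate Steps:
U = -21 (U = -20 - 1 = -21)
X(B) = (-4 - B)**2 (X(B) = (-4 - B)**2*1 = (-4 - B)**2)
((-20 - 10)*U)/X(-2) = ((-20 - 10)*(-21))/((4 - 2)**2) = (-30*(-21))/(2**2) = 630/4 = 630*(1/4) = 315/2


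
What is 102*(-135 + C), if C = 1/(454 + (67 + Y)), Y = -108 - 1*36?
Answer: -5191188/377 ≈ -13770.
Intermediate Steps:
Y = -144 (Y = -108 - 36 = -144)
C = 1/377 (C = 1/(454 + (67 - 144)) = 1/(454 - 77) = 1/377 ≈ 0.0026525)
102*(-135 + C) = 102*(-135 + 1/377) = 102*(-50894/377) = -5191188/377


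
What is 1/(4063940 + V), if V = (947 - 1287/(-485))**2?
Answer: 235225/1168076065224 ≈ 2.0138e-7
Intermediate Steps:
V = 212135778724/235225 (V = (947 - 1287*(-1/485))**2 = (947 + 1287/485)**2 = (460582/485)**2 = 212135778724/235225 ≈ 9.0184e+5)
1/(4063940 + V) = 1/(4063940 + 212135778724/235225) = 1/(1168076065224/235225) = 235225/1168076065224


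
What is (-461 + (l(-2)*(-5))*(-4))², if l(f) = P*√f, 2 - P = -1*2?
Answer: 199721 - 73760*I*√2 ≈ 1.9972e+5 - 1.0431e+5*I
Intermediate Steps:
P = 4 (P = 2 - (-1)*2 = 2 - 1*(-2) = 2 + 2 = 4)
l(f) = 4*√f
(-461 + (l(-2)*(-5))*(-4))² = (-461 + ((4*√(-2))*(-5))*(-4))² = (-461 + ((4*(I*√2))*(-5))*(-4))² = (-461 + ((4*I*√2)*(-5))*(-4))² = (-461 - 20*I*√2*(-4))² = (-461 + 80*I*√2)²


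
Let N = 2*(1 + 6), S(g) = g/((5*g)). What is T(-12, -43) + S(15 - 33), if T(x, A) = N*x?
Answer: -839/5 ≈ -167.80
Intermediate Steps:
S(g) = ⅕ (S(g) = g*(1/(5*g)) = ⅕)
N = 14 (N = 2*7 = 14)
T(x, A) = 14*x
T(-12, -43) + S(15 - 33) = 14*(-12) + ⅕ = -168 + ⅕ = -839/5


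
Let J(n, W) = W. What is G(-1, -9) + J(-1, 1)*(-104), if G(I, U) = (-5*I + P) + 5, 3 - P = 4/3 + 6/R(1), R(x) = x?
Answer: -295/3 ≈ -98.333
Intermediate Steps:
P = -13/3 (P = 3 - (4/3 + 6/1) = 3 - (4*(⅓) + 6*1) = 3 - (4/3 + 6) = 3 - 1*22/3 = 3 - 22/3 = -13/3 ≈ -4.3333)
G(I, U) = ⅔ - 5*I (G(I, U) = (-5*I - 13/3) + 5 = (-13/3 - 5*I) + 5 = ⅔ - 5*I)
G(-1, -9) + J(-1, 1)*(-104) = (⅔ - 5*(-1)) + 1*(-104) = (⅔ + 5) - 104 = 17/3 - 104 = -295/3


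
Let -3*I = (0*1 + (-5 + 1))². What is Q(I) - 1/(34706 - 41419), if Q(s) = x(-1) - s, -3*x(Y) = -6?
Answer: 147689/20139 ≈ 7.3335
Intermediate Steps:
x(Y) = 2 (x(Y) = -⅓*(-6) = 2)
I = -16/3 (I = -(0*1 + (-5 + 1))²/3 = -(0 - 4)²/3 = -⅓*(-4)² = -⅓*16 = -16/3 ≈ -5.3333)
Q(s) = 2 - s
Q(I) - 1/(34706 - 41419) = (2 - 1*(-16/3)) - 1/(34706 - 41419) = (2 + 16/3) - 1/(-6713) = 22/3 - 1*(-1/6713) = 22/3 + 1/6713 = 147689/20139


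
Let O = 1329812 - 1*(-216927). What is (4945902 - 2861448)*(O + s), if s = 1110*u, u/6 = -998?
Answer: -10630592417214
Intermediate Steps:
u = -5988 (u = 6*(-998) = -5988)
O = 1546739 (O = 1329812 + 216927 = 1546739)
s = -6646680 (s = 1110*(-5988) = -6646680)
(4945902 - 2861448)*(O + s) = (4945902 - 2861448)*(1546739 - 6646680) = 2084454*(-5099941) = -10630592417214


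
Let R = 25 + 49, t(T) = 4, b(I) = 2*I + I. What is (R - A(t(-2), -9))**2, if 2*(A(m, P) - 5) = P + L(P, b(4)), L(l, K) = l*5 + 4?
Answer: 8836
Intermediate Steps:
b(I) = 3*I
L(l, K) = 4 + 5*l (L(l, K) = 5*l + 4 = 4 + 5*l)
A(m, P) = 7 + 3*P (A(m, P) = 5 + (P + (4 + 5*P))/2 = 5 + (4 + 6*P)/2 = 5 + (2 + 3*P) = 7 + 3*P)
R = 74
(R - A(t(-2), -9))**2 = (74 - (7 + 3*(-9)))**2 = (74 - (7 - 27))**2 = (74 - 1*(-20))**2 = (74 + 20)**2 = 94**2 = 8836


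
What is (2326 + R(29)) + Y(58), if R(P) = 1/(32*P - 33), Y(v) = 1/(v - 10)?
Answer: 99925903/42960 ≈ 2326.0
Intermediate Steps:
Y(v) = 1/(-10 + v)
R(P) = 1/(-33 + 32*P)
(2326 + R(29)) + Y(58) = (2326 + 1/(-33 + 32*29)) + 1/(-10 + 58) = (2326 + 1/(-33 + 928)) + 1/48 = (2326 + 1/895) + 1/48 = 2081771/895 + 1/48 = 99925903/42960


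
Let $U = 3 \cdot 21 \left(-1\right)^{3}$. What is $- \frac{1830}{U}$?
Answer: $\frac{610}{21} \approx 29.048$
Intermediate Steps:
$U = -63$ ($U = 63 \left(-1\right) = -63$)
$- \frac{1830}{U} = - \frac{1830}{-63} = \left(-1830\right) \left(- \frac{1}{63}\right) = \frac{610}{21}$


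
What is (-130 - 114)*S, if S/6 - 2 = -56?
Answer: 79056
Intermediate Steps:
S = -324 (S = 12 + 6*(-56) = 12 - 336 = -324)
(-130 - 114)*S = (-130 - 114)*(-324) = -244*(-324) = 79056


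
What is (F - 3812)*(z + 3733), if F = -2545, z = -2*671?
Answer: -15199587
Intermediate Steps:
z = -1342
(F - 3812)*(z + 3733) = (-2545 - 3812)*(-1342 + 3733) = -6357*2391 = -15199587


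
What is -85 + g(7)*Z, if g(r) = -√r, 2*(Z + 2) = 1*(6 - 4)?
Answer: -85 + √7 ≈ -82.354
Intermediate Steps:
Z = -1 (Z = -2 + (1*(6 - 4))/2 = -2 + (1*2)/2 = -2 + (½)*2 = -2 + 1 = -1)
-85 + g(7)*Z = -85 - √7*(-1) = -85 + √7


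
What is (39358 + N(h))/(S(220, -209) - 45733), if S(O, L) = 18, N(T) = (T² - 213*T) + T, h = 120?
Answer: -28318/45715 ≈ -0.61945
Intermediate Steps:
N(T) = T² - 212*T
(39358 + N(h))/(S(220, -209) - 45733) = (39358 + 120*(-212 + 120))/(18 - 45733) = (39358 + 120*(-92))/(-45715) = (39358 - 11040)*(-1/45715) = 28318*(-1/45715) = -28318/45715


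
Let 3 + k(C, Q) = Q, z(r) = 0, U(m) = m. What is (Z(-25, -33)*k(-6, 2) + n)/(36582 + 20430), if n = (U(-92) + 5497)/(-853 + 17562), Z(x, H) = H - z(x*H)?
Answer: 278401/476306754 ≈ 0.00058450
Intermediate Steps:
k(C, Q) = -3 + Q
Z(x, H) = H (Z(x, H) = H - 1*0 = H + 0 = H)
n = 5405/16709 (n = (-92 + 5497)/(-853 + 17562) = 5405/16709 ≈ 0.32348)
(Z(-25, -33)*k(-6, 2) + n)/(36582 + 20430) = (-33*(-3 + 2) + 5405/16709)/(36582 + 20430) = (-33*(-1) + 5405/16709)/57012 = (33 + 5405/16709)*(1/57012) = (556802/16709)*(1/57012) = 278401/476306754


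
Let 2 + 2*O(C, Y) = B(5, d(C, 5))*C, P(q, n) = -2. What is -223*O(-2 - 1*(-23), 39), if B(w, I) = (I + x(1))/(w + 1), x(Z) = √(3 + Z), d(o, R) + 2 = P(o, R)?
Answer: 2007/2 ≈ 1003.5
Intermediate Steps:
d(o, R) = -4 (d(o, R) = -2 - 2 = -4)
B(w, I) = (2 + I)/(1 + w) (B(w, I) = (I + √(3 + 1))/(w + 1) = (I + √4)/(1 + w) = (I + 2)/(1 + w) = (2 + I)/(1 + w))
O(C, Y) = -1 - C/6 (O(C, Y) = -1 + (((2 - 4)/(1 + 5))*C)/2 = -1 + ((-2/6)*C)/2 = -1 + (((⅙)*(-2))*C)/2 = -1 + (-C/3)/2 = -1 - C/6)
-223*O(-2 - 1*(-23), 39) = -223*(-1 - (-2 - 1*(-23))/6) = -223*(-1 - (-2 + 23)/6) = -223*(-1 - ⅙*21) = -223*(-1 - 7/2) = -223*(-9/2) = 2007/2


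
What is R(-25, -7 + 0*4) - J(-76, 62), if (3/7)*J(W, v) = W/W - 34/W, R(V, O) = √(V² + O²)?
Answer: -385/114 + √674 ≈ 22.584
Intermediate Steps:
R(V, O) = √(O² + V²)
J(W, v) = 7/3 - 238/(3*W) (J(W, v) = 7*(W/W - 34/W)/3 = 7*(1 - 34/W)/3 = 7/3 - 238/(3*W))
R(-25, -7 + 0*4) - J(-76, 62) = √((-7 + 0*4)² + (-25)²) - 7*(-34 - 76)/(3*(-76)) = √((-7 + 0)² + 625) - 7*(-1)*(-110)/(3*76) = √((-7)² + 625) - 1*385/114 = √(49 + 625) - 385/114 = √674 - 385/114 = -385/114 + √674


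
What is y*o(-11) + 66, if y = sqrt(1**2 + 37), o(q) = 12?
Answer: 66 + 12*sqrt(38) ≈ 139.97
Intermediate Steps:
y = sqrt(38) (y = sqrt(1 + 37) = sqrt(38) ≈ 6.1644)
y*o(-11) + 66 = sqrt(38)*12 + 66 = 12*sqrt(38) + 66 = 66 + 12*sqrt(38)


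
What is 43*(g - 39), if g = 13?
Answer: -1118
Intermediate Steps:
43*(g - 39) = 43*(13 - 39) = 43*(-26) = -1118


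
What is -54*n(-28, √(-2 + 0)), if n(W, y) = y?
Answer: -54*I*√2 ≈ -76.368*I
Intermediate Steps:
-54*n(-28, √(-2 + 0)) = -54*√(-2 + 0) = -54*I*√2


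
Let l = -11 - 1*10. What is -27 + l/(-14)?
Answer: -51/2 ≈ -25.500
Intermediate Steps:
l = -21 (l = -11 - 10 = -21)
-27 + l/(-14) = -27 - 21/(-14) = -27 - 1/14*(-21) = -27 + 3/2 = -51/2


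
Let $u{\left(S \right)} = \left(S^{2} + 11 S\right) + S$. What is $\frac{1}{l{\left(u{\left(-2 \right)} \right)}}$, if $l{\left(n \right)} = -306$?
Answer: $- \frac{1}{306} \approx -0.003268$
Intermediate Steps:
$u{\left(S \right)} = S^{2} + 12 S$
$\frac{1}{l{\left(u{\left(-2 \right)} \right)}} = \frac{1}{-306} = - \frac{1}{306}$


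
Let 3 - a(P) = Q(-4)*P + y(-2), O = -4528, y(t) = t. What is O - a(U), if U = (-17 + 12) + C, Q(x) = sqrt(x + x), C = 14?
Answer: -4533 + 18*I*sqrt(2) ≈ -4533.0 + 25.456*I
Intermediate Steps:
Q(x) = sqrt(2)*sqrt(x) (Q(x) = sqrt(2*x) = sqrt(2)*sqrt(x))
U = 9 (U = (-17 + 12) + 14 = -5 + 14 = 9)
a(P) = 5 - 2*I*P*sqrt(2) (a(P) = 3 - ((sqrt(2)*sqrt(-4))*P - 2) = 3 - ((sqrt(2)*(2*I))*P - 2) = 3 - ((2*I*sqrt(2))*P - 2) = 3 - (2*I*P*sqrt(2) - 2) = 3 - (-2 + 2*I*P*sqrt(2)) = 3 + (2 - 2*I*P*sqrt(2)) = 5 - 2*I*P*sqrt(2))
O - a(U) = -4528 - (5 - 2*I*9*sqrt(2)) = -4528 - (5 - 18*I*sqrt(2)) = -4528 + (-5 + 18*I*sqrt(2)) = -4533 + 18*I*sqrt(2)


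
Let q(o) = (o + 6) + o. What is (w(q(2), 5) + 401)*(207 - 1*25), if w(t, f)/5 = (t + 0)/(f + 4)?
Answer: 665938/9 ≈ 73993.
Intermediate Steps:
q(o) = 6 + 2*o (q(o) = (6 + o) + o = 6 + 2*o)
w(t, f) = 5*t/(4 + f) (w(t, f) = 5*((t + 0)/(f + 4)) = 5*(t/(4 + f)) = 5*t/(4 + f))
(w(q(2), 5) + 401)*(207 - 1*25) = (5*(6 + 2*2)/(4 + 5) + 401)*(207 - 1*25) = (5*(6 + 4)/9 + 401)*(207 - 25) = (5*10*(⅑) + 401)*182 = (50/9 + 401)*182 = (3659/9)*182 = 665938/9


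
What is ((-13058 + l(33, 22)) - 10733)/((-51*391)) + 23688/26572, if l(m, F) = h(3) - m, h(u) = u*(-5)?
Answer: 39493297/18924009 ≈ 2.0869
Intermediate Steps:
h(u) = -5*u
l(m, F) = -15 - m (l(m, F) = -5*3 - m = -15 - m)
((-13058 + l(33, 22)) - 10733)/((-51*391)) + 23688/26572 = ((-13058 + (-15 - 1*33)) - 10733)/((-51*391)) + 23688/26572 = ((-13058 + (-15 - 33)) - 10733)/(-19941) + 23688*(1/26572) = ((-13058 - 48) - 10733)*(-1/19941) + 846/949 = (-13106 - 10733)*(-1/19941) + 846/949 = -23839*(-1/19941) + 846/949 = 23839/19941 + 846/949 = 39493297/18924009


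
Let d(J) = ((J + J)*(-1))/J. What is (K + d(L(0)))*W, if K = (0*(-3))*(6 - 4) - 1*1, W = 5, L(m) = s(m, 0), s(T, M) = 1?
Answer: -15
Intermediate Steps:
L(m) = 1
d(J) = -2 (d(J) = ((2*J)*(-1))/J = (-2*J)/J = -2)
K = -1 (K = 0*2 - 1 = 0 - 1 = -1)
(K + d(L(0)))*W = (-1 - 2)*5 = -3*5 = -15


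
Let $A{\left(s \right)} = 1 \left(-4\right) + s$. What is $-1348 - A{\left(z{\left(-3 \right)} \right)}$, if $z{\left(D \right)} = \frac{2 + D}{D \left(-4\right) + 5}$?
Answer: $- \frac{22847}{17} \approx -1343.9$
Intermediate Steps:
$z{\left(D \right)} = \frac{2 + D}{5 - 4 D}$ ($z{\left(D \right)} = \frac{2 + D}{- 4 D + 5} = \frac{2 + D}{5 - 4 D}$)
$A{\left(s \right)} = -4 + s$
$-1348 - A{\left(z{\left(-3 \right)} \right)} = -1348 - \left(-4 + \frac{-2 - -3}{-5 + 4 \left(-3\right)}\right) = -1348 - \left(-4 + \frac{-2 + 3}{-5 - 12}\right) = -1348 - \left(-4 + \frac{1}{-17} \cdot 1\right) = -1348 - \left(-4 - \frac{1}{17}\right) = -1348 - - \frac{69}{17} = -1348 + \frac{69}{17} = - \frac{22847}{17}$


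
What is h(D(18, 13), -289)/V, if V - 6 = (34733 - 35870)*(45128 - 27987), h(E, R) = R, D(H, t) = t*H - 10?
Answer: 289/19489311 ≈ 1.4829e-5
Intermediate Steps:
D(H, t) = -10 + H*t (D(H, t) = H*t - 10 = -10 + H*t)
V = -19489311 (V = 6 + (34733 - 35870)*(45128 - 27987) = 6 - 1137*17141 = 6 - 19489317 = -19489311)
h(D(18, 13), -289)/V = -289/(-19489311) = -289*(-1/19489311) = 289/19489311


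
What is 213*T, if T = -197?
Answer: -41961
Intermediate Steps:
213*T = 213*(-197) = -41961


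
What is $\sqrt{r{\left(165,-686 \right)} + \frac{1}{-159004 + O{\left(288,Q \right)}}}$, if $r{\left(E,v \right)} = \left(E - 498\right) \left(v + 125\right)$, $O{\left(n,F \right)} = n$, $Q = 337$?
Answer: $\frac{\sqrt{1176490766193653}}{79358} \approx 432.22$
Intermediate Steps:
$r{\left(E,v \right)} = \left(-498 + E\right) \left(125 + v\right)$
$\sqrt{r{\left(165,-686 \right)} + \frac{1}{-159004 + O{\left(288,Q \right)}}} = \sqrt{\left(-62250 - -341628 + 125 \cdot 165 + 165 \left(-686\right)\right) + \frac{1}{-159004 + 288}} = \sqrt{\left(-62250 + 341628 + 20625 - 113190\right) + \frac{1}{-158716}} = \sqrt{186813 - \frac{1}{158716}} = \sqrt{\frac{29650212107}{158716}} = \frac{\sqrt{1176490766193653}}{79358}$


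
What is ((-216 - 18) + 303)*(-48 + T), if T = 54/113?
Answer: -370530/113 ≈ -3279.0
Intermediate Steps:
T = 54/113 (T = 54*(1/113) = 54/113 ≈ 0.47788)
((-216 - 18) + 303)*(-48 + T) = ((-216 - 18) + 303)*(-48 + 54/113) = (-234 + 303)*(-5370/113) = 69*(-5370/113) = -370530/113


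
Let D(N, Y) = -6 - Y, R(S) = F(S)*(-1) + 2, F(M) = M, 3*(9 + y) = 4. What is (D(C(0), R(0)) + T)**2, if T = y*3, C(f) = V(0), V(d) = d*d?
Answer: 961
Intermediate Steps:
y = -23/3 (y = -9 + (1/3)*4 = -9 + 4/3 = -23/3 ≈ -7.6667)
V(d) = d**2
C(f) = 0 (C(f) = 0**2 = 0)
R(S) = 2 - S (R(S) = S*(-1) + 2 = -S + 2 = 2 - S)
T = -23 (T = -23/3*3 = -23)
(D(C(0), R(0)) + T)**2 = ((-6 - (2 - 1*0)) - 23)**2 = ((-6 - (2 + 0)) - 23)**2 = ((-6 - 1*2) - 23)**2 = ((-6 - 2) - 23)**2 = (-8 - 23)**2 = (-31)**2 = 961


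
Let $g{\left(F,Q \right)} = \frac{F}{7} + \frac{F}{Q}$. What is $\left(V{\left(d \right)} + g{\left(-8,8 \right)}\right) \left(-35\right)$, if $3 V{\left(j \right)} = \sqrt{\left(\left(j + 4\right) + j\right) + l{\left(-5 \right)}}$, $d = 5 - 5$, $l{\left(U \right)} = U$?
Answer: $75 - \frac{35 i}{3} \approx 75.0 - 11.667 i$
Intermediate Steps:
$d = 0$
$g{\left(F,Q \right)} = \frac{F}{7} + \frac{F}{Q}$ ($g{\left(F,Q \right)} = F \frac{1}{7} + \frac{F}{Q} = \frac{F}{7} + \frac{F}{Q}$)
$V{\left(j \right)} = \frac{\sqrt{-1 + 2 j}}{3}$ ($V{\left(j \right)} = \frac{\sqrt{\left(\left(j + 4\right) + j\right) - 5}}{3} = \frac{\sqrt{\left(\left(4 + j\right) + j\right) - 5}}{3} = \frac{\sqrt{\left(4 + 2 j\right) - 5}}{3} = \frac{\sqrt{-1 + 2 j}}{3}$)
$\left(V{\left(d \right)} + g{\left(-8,8 \right)}\right) \left(-35\right) = \left(\frac{\sqrt{-1 + 2 \cdot 0}}{3} - \left(\frac{8}{7} + \frac{8}{8}\right)\right) \left(-35\right) = \left(\frac{\sqrt{-1 + 0}}{3} - \frac{15}{7}\right) \left(-35\right) = \left(\frac{\sqrt{-1}}{3} - \frac{15}{7}\right) \left(-35\right) = \left(\frac{i}{3} - \frac{15}{7}\right) \left(-35\right) = \left(- \frac{15}{7} + \frac{i}{3}\right) \left(-35\right) = 75 - \frac{35 i}{3}$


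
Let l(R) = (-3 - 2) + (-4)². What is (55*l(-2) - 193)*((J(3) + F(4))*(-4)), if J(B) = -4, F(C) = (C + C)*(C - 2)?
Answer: -19776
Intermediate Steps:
F(C) = 2*C*(-2 + C) (F(C) = (2*C)*(-2 + C) = 2*C*(-2 + C))
l(R) = 11 (l(R) = -5 + 16 = 11)
(55*l(-2) - 193)*((J(3) + F(4))*(-4)) = (55*11 - 193)*((-4 + 2*4*(-2 + 4))*(-4)) = (605 - 193)*((-4 + 2*4*2)*(-4)) = 412*((-4 + 16)*(-4)) = 412*(12*(-4)) = 412*(-48) = -19776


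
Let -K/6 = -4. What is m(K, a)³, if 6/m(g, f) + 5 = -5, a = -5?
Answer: -27/125 ≈ -0.21600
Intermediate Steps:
K = 24 (K = -6*(-4) = 24)
m(g, f) = -⅗ (m(g, f) = 6/(-5 - 5) = 6/(-10) = 6*(-⅒) = -⅗)
m(K, a)³ = (-⅗)³ = -27/125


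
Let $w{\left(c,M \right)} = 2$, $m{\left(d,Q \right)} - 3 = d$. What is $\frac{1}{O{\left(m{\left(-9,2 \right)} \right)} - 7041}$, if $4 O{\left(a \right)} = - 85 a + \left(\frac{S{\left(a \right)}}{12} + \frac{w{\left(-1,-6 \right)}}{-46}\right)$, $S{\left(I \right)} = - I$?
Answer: $- \frac{184}{1272063} \approx -0.00014465$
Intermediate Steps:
$m{\left(d,Q \right)} = 3 + d$
$O{\left(a \right)} = - \frac{1}{92} - \frac{1021 a}{48}$ ($O{\left(a \right)} = \frac{- 85 a + \left(\frac{\left(-1\right) a}{12} + \frac{2}{-46}\right)}{4} = \frac{- 85 a + \left(- a \frac{1}{12} + 2 \left(- \frac{1}{46}\right)\right)}{4} = \frac{- 85 a - \left(\frac{1}{23} + \frac{a}{12}\right)}{4} = \frac{- \frac{1}{23} - \frac{1021 a}{12}}{4} = - \frac{1}{92} - \frac{1021 a}{48}$)
$\frac{1}{O{\left(m{\left(-9,2 \right)} \right)} - 7041} = \frac{1}{\left(- \frac{1}{92} - \frac{1021 \left(3 - 9\right)}{48}\right) - 7041} = \frac{1}{\left(- \frac{1}{92} - - \frac{1021}{8}\right) - 7041} = \frac{1}{\left(- \frac{1}{92} + \frac{1021}{8}\right) - 7041} = \frac{1}{\frac{23481}{184} - 7041} = \frac{1}{- \frac{1272063}{184}} = - \frac{184}{1272063}$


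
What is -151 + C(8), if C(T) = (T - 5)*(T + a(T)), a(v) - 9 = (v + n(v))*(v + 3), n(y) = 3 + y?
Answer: 527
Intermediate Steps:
a(v) = 9 + (3 + v)*(3 + 2*v) (a(v) = 9 + (v + (3 + v))*(v + 3) = 9 + (3 + 2*v)*(3 + v) = 9 + (3 + v)*(3 + 2*v))
C(T) = (-5 + T)*(18 + 2*T**2 + 10*T) (C(T) = (T - 5)*(T + (18 + 2*T**2 + 9*T)) = (-5 + T)*(18 + 2*T**2 + 10*T))
-151 + C(8) = -151 + (-90 - 32*8 + 2*8**3) = -151 + (-90 - 256 + 2*512) = -151 + (-90 - 256 + 1024) = -151 + 678 = 527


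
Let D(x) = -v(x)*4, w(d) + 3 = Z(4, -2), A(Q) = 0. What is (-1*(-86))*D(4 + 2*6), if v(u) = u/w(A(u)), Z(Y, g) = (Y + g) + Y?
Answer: -5504/3 ≈ -1834.7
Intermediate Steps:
Z(Y, g) = g + 2*Y
w(d) = 3 (w(d) = -3 + (-2 + 2*4) = -3 + (-2 + 8) = -3 + 6 = 3)
v(u) = u/3
D(x) = -4*x/3 (D(x) = -x/3*4 = -4*x/3)
(-1*(-86))*D(4 + 2*6) = (-1*(-86))*(-4*(4 + 2*6)/3) = 86*(-4*(4 + 12)/3) = 86*(-4/3*16) = 86*(-64/3) = -5504/3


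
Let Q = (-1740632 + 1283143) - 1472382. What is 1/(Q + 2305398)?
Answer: 1/375527 ≈ 2.6629e-6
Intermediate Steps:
Q = -1929871 (Q = -457489 - 1472382 = -1929871)
1/(Q + 2305398) = 1/(-1929871 + 2305398) = 1/375527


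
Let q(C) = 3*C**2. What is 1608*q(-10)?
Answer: 482400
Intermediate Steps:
1608*q(-10) = 1608*(3*(-10)**2) = 1608*(3*100) = 1608*300 = 482400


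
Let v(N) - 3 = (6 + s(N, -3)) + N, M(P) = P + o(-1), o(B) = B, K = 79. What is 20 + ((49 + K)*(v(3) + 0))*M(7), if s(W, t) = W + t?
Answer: 9236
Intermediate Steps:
M(P) = -1 + P (M(P) = P - 1 = -1 + P)
v(N) = 6 + 2*N (v(N) = 3 + ((6 + (N - 3)) + N) = 3 + ((6 + (-3 + N)) + N) = 3 + ((3 + N) + N) = 3 + (3 + 2*N) = 6 + 2*N)
20 + ((49 + K)*(v(3) + 0))*M(7) = 20 + ((49 + 79)*((6 + 2*3) + 0))*(-1 + 7) = 20 + (128*((6 + 6) + 0))*6 = 20 + (128*(12 + 0))*6 = 20 + (128*12)*6 = 20 + 1536*6 = 20 + 9216 = 9236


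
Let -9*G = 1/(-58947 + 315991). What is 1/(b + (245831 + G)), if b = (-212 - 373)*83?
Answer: 2313396/456377509295 ≈ 5.0690e-6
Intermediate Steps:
G = -1/2313396 (G = -1/(9*(-58947 + 315991)) = -1/9/257044 = -1/9*1/257044 = -1/2313396 ≈ -4.3227e-7)
b = -48555 (b = -585*83 = -48555)
1/(b + (245831 + G)) = 1/(-48555 + (245831 - 1/2313396)) = 1/(-48555 + 568704452075/2313396) = 1/(456377509295/2313396) = 2313396/456377509295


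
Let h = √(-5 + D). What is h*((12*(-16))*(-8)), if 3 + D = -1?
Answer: 4608*I ≈ 4608.0*I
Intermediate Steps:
D = -4 (D = -3 - 1 = -4)
h = 3*I (h = √(-5 - 4) = √(-9) = 3*I ≈ 3.0*I)
h*((12*(-16))*(-8)) = (3*I)*((12*(-16))*(-8)) = (3*I)*(-192*(-8)) = (3*I)*1536 = 4608*I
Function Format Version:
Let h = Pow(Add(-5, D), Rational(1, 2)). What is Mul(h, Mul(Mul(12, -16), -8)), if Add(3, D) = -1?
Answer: Mul(4608, I) ≈ Mul(4608.0, I)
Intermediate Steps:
D = -4 (D = Add(-3, -1) = -4)
h = Mul(3, I) (h = Pow(Add(-5, -4), Rational(1, 2)) = Pow(-9, Rational(1, 2)) = Mul(3, I) ≈ Mul(3.0000, I))
Mul(h, Mul(Mul(12, -16), -8)) = Mul(Mul(3, I), Mul(Mul(12, -16), -8)) = Mul(Mul(3, I), Mul(-192, -8)) = Mul(Mul(3, I), 1536) = Mul(4608, I)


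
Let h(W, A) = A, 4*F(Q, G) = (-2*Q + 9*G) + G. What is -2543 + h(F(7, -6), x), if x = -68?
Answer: -2611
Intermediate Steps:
F(Q, G) = -Q/2 + 5*G/2 (F(Q, G) = ((-2*Q + 9*G) + G)/4 = (-2*Q + 10*G)/4 = -Q/2 + 5*G/2)
-2543 + h(F(7, -6), x) = -2543 - 68 = -2611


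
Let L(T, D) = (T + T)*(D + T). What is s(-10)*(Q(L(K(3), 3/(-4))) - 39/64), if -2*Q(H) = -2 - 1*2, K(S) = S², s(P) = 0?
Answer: 0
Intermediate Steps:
L(T, D) = 2*T*(D + T) (L(T, D) = (2*T)*(D + T) = 2*T*(D + T))
Q(H) = 2 (Q(H) = -(-2 - 1*2)/2 = -(-2 - 2)/2 = -½*(-4) = 2)
s(-10)*(Q(L(K(3), 3/(-4))) - 39/64) = 0*(2 - 39/64) = 0*(89/64) = 0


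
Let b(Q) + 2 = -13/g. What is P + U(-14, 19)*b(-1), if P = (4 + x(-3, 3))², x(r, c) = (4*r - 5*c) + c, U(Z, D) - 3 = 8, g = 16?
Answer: 5905/16 ≈ 369.06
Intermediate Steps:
U(Z, D) = 11 (U(Z, D) = 3 + 8 = 11)
x(r, c) = -4*c + 4*r (x(r, c) = (-5*c + 4*r) + c = -4*c + 4*r)
P = 400 (P = (4 + (-4*3 + 4*(-3)))² = (4 + (-12 - 12))² = (4 - 24)² = (-20)² = 400)
b(Q) = -45/16 (b(Q) = -2 - 13/16 = -45/16)
P + U(-14, 19)*b(-1) = 400 + 11*(-45/16) = 400 - 495/16 = 5905/16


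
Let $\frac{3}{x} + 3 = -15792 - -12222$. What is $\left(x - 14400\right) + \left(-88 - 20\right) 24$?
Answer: $- \frac{20237473}{1191} \approx -16992.0$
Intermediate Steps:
$x = - \frac{1}{1191}$ ($x = \frac{3}{-3 - 3570} = \frac{3}{-3573} = 3 \left(- \frac{1}{3573}\right) = - \frac{1}{1191} \approx -0.00083963$)
$\left(x - 14400\right) + \left(-88 - 20\right) 24 = \left(- \frac{1}{1191} - 14400\right) + \left(-88 - 20\right) 24 = - \frac{17150401}{1191} - 2592 = - \frac{20237473}{1191}$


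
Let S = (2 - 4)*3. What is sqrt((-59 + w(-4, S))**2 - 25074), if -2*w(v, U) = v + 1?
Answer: I*sqrt(87071)/2 ≈ 147.54*I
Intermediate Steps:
S = -6 (S = -2*3 = -6)
w(v, U) = -1/2 - v/2 (w(v, U) = -(v + 1)/2 = -(1 + v)/2 = -1/2 - v/2)
sqrt((-59 + w(-4, S))**2 - 25074) = sqrt((-59 + (-1/2 - 1/2*(-4)))**2 - 25074) = sqrt((-59 + (-1/2 + 2))**2 - 25074) = sqrt((-59 + 3/2)**2 - 25074) = sqrt((-115/2)**2 - 25074) = sqrt(13225/4 - 25074) = sqrt(-87071/4) = I*sqrt(87071)/2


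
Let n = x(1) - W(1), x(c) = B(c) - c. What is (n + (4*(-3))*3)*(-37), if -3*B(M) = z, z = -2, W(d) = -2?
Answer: 3811/3 ≈ 1270.3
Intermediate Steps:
B(M) = ⅔ (B(M) = -⅓*(-2) = ⅔)
x(c) = ⅔ - c
n = 5/3 (n = (⅔ - 1*1) - 1*(-2) = (⅔ - 1) + 2 = -⅓ + 2 = 5/3 ≈ 1.6667)
(n + (4*(-3))*3)*(-37) = (5/3 + (4*(-3))*3)*(-37) = (5/3 - 12*3)*(-37) = (5/3 - 36)*(-37) = -103/3*(-37) = 3811/3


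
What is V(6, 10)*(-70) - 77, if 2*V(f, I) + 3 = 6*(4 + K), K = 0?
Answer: -812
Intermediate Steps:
V(f, I) = 21/2 (V(f, I) = -3/2 + (6*(4 + 0))/2 = -3/2 + (6*4)/2 = -3/2 + (½)*24 = -3/2 + 12 = 21/2)
V(6, 10)*(-70) - 77 = (21/2)*(-70) - 77 = -735 - 77 = -812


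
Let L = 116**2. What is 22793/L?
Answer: 22793/13456 ≈ 1.6939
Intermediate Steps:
L = 13456
22793/L = 22793/13456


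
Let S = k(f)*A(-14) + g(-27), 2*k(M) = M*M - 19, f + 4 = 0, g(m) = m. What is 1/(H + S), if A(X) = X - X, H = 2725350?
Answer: 1/2725323 ≈ 3.6693e-7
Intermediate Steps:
f = -4 (f = -4 + 0 = -4)
k(M) = -19/2 + M**2/2 (k(M) = (M*M - 19)/2 = (M**2 - 19)/2 = (-19 + M**2)/2 = -19/2 + M**2/2)
A(X) = 0
S = -27 (S = (-19/2 + (1/2)*(-4)**2)*0 - 27 = (-19/2 + (1/2)*16)*0 - 27 = (-19/2 + 8)*0 - 27 = -3/2*0 - 27 = 0 - 27 = -27)
1/(H + S) = 1/(2725350 - 27) = 1/2725323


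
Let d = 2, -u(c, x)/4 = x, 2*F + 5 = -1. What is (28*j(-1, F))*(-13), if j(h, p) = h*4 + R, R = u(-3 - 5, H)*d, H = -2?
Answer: -4368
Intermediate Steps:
F = -3 (F = -5/2 + (½)*(-1) = -5/2 - ½ = -3)
u(c, x) = -4*x
R = 16 (R = -4*(-2)*2 = 8*2 = 16)
j(h, p) = 16 + 4*h (j(h, p) = h*4 + 16 = 4*h + 16 = 16 + 4*h)
(28*j(-1, F))*(-13) = (28*(16 + 4*(-1)))*(-13) = (28*(16 - 4))*(-13) = (28*12)*(-13) = 336*(-13) = -4368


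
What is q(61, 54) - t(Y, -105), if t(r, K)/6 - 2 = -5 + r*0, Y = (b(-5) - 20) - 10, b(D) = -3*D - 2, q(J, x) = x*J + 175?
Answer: 3487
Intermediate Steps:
q(J, x) = 175 + J*x (q(J, x) = J*x + 175 = 175 + J*x)
b(D) = -2 - 3*D
Y = -17 (Y = ((-2 - 3*(-5)) - 20) - 10 = ((-2 + 15) - 20) - 10 = (13 - 20) - 10 = -7 - 10 = -17)
t(r, K) = -18 (t(r, K) = 12 + 6*(-5 + r*0) = 12 + 6*(-5 + 0) = 12 + 6*(-5) = 12 - 30 = -18)
q(61, 54) - t(Y, -105) = (175 + 61*54) - 1*(-18) = (175 + 3294) + 18 = 3469 + 18 = 3487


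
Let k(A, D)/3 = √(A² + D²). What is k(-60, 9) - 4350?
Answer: -4350 + 9*√409 ≈ -4168.0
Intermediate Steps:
k(A, D) = 3*√(A² + D²)
k(-60, 9) - 4350 = 3*√((-60)² + 9²) - 4350 = 3*√(3600 + 81) - 4350 = 3*√3681 - 4350 = 3*(3*√409) - 4350 = 9*√409 - 4350 = -4350 + 9*√409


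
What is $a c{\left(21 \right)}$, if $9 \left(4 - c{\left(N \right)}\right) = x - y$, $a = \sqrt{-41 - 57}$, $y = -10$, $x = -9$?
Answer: $\frac{245 i \sqrt{2}}{9} \approx 38.498 i$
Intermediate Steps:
$a = 7 i \sqrt{2}$ ($a = \sqrt{-98} = 7 i \sqrt{2} \approx 9.8995 i$)
$c{\left(N \right)} = \frac{35}{9}$ ($c{\left(N \right)} = 4 - \frac{-9 - -10}{9} = 4 - \frac{-9 + 10}{9} = 4 - \frac{1}{9} = \frac{35}{9}$)
$a c{\left(21 \right)} = 7 i \sqrt{2} \cdot \frac{35}{9} = \frac{245 i \sqrt{2}}{9}$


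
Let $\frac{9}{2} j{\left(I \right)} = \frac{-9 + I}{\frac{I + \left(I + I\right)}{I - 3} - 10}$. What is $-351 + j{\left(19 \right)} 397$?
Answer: $- \frac{452417}{927} \approx -488.04$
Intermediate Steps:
$j{\left(I \right)} = \frac{2 \left(-9 + I\right)}{9 \left(-10 + \frac{3 I}{-3 + I}\right)}$ ($j{\left(I \right)} = \frac{2 \frac{-9 + I}{\frac{I + \left(I + I\right)}{I - 3} - 10}}{9} = \frac{2 \frac{-9 + I}{\frac{I + 2 I}{-3 + I} - 10}}{9} = \frac{2 \frac{-9 + I}{\frac{3 I}{-3 + I} - 10}}{9} = \frac{2 \frac{-9 + I}{-10 + \frac{3 I}{-3 + I}}}{9} = \frac{2 \left(-9 + I\right)}{9 \left(-10 + \frac{3 I}{-3 + I}\right)}$)
$-351 + j{\left(19 \right)} 397 = -351 + \frac{2 \left(-27 - 19^{2} + 12 \cdot 19\right)}{9 \left(-30 + 7 \cdot 19\right)} 397 = -351 + \frac{2 \left(-27 - 361 + 228\right)}{9 \left(-30 + 133\right)} 397 = -351 + \frac{2 \left(-27 - 361 + 228\right)}{9 \cdot 103} \cdot 397 = -351 + \frac{2}{9} \cdot \frac{1}{103} \left(-160\right) 397 = -351 - \frac{127040}{927} = - \frac{452417}{927}$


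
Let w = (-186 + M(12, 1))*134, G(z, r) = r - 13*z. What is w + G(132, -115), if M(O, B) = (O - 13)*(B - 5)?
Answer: -26219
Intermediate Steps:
M(O, B) = (-13 + O)*(-5 + B)
w = -24388 (w = (-186 + (65 - 13*1 - 5*12 + 1*12))*134 = (-186 + (65 - 13 - 60 + 12))*134 = (-186 + 4)*134 = -182*134 = -24388)
w + G(132, -115) = -24388 + (-115 - 13*132) = -24388 + (-115 - 1716) = -24388 - 1831 = -26219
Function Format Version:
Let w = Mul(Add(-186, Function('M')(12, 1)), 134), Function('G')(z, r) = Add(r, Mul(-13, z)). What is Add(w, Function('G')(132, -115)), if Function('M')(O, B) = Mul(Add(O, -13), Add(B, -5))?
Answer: -26219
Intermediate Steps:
Function('M')(O, B) = Mul(Add(-13, O), Add(-5, B))
w = -24388 (w = Mul(Add(-186, Add(65, Mul(-13, 1), Mul(-5, 12), Mul(1, 12))), 134) = Mul(Add(-186, Add(65, -13, -60, 12)), 134) = Mul(Add(-186, 4), 134) = Mul(-182, 134) = -24388)
Add(w, Function('G')(132, -115)) = Add(-24388, Add(-115, Mul(-13, 132))) = Add(-24388, Add(-115, -1716)) = Add(-24388, -1831) = -26219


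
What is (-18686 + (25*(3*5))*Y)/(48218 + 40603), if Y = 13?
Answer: -13811/88821 ≈ -0.15549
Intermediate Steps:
(-18686 + (25*(3*5))*Y)/(48218 + 40603) = (-18686 + (25*(3*5))*13)/(48218 + 40603) = (-18686 + (25*15)*13)/88821 = (-18686 + 375*13)*(1/88821) = (-18686 + 4875)*(1/88821) = -13811*1/88821 = -13811/88821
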